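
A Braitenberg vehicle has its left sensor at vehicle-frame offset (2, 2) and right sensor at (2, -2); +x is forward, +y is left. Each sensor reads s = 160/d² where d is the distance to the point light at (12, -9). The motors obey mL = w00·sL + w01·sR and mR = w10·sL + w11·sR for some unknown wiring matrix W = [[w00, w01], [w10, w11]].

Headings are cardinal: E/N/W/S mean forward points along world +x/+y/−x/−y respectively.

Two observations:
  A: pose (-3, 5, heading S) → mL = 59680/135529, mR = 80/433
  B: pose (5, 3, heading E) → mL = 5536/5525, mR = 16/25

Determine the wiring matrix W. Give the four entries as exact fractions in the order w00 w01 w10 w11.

1/2 1/2 0 1/2

obs A: pose=(-3,5,S) → sL=160/313, sR=160/433, mL=59680/135529, mR=80/433
obs B: pose=(5,3,E) → sL=160/221, sR=32/25, mL=5536/5525, mR=16/25
sensor matrix S = [[160/313, 160/433], [160/221, 32/25]]; det S = 57925632/149759545
solve [mL_A; mL_B] = S·[w00; w01] and [mR_A; mR_B] = S·[w10; w11]:
  w00 = 1/2, w01 = 1/2, w10 = 0, w11 = 1/2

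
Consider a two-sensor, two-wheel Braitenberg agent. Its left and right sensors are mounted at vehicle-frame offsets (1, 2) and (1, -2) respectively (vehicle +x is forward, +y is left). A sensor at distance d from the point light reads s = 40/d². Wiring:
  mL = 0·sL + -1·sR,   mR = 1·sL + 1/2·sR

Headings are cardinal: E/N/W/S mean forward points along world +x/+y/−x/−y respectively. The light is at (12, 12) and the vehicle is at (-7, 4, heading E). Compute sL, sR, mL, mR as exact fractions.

left sensor world pos  = (-6, 6); dL² = 360
right sensor world pos = (-6, 2); dR² = 424
sL = 40/360 = 1/9
sR = 40/424 = 5/53
mL = 0·sL + -1·sR = -5/53
mR = 1·sL + 1/2·sR = 151/954

1/9 5/53 -5/53 151/954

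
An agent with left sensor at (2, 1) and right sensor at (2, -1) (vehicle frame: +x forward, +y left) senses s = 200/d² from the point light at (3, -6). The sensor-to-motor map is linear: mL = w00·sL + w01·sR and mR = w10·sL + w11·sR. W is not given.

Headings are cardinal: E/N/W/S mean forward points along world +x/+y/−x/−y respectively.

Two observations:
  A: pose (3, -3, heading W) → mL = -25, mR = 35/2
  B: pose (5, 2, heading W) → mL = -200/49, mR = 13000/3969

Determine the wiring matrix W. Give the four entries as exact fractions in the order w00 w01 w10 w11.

obs A: pose=(3,-3,W) → sL=25, sR=10, mL=-25, mR=35/2
obs B: pose=(5,2,W) → sL=200/49, sR=200/81, mL=-200/49, mR=13000/3969
sensor matrix S = [[25, 10], [200/49, 200/81]]; det S = 83000/3969
solve [mL_A; mL_B] = S·[w00; w01] and [mR_A; mR_B] = S·[w10; w11]:
  w00 = -1, w01 = 0, w10 = 1/2, w11 = 1/2

-1 0 1/2 1/2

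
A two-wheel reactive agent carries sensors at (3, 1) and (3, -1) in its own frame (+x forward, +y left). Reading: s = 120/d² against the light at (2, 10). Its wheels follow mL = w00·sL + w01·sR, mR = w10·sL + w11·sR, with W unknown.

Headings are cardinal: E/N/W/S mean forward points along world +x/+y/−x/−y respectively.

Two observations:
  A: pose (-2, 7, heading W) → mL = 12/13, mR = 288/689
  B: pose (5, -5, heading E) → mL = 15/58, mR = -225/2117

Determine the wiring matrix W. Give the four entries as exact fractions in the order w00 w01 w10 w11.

obs A: pose=(-2,7,W) → sL=24/13, sR=120/53, mL=12/13, mR=288/689
obs B: pose=(5,-5,E) → sL=15/29, sR=30/73, mL=15/58, mR=-225/2117
sensor matrix S = [[24/13, 120/53], [15/29, 30/73]]; det S = -601560/1458613
solve [mL_A; mL_B] = S·[w00; w01] and [mR_A; mR_B] = S·[w10; w11]:
  w00 = 1/2, w01 = 0, w10 = -1, w11 = 1

1/2 0 -1 1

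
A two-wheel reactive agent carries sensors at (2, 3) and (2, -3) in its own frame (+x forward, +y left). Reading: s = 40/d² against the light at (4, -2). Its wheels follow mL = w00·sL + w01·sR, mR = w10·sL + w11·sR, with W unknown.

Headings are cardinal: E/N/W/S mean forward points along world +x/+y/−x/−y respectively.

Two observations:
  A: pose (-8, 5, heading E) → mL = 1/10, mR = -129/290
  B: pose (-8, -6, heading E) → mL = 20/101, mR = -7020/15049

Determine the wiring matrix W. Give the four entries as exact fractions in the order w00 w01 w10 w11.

1/2 0 -1/2 -1

obs A: pose=(-8,5,E) → sL=1/5, sR=10/29, mL=1/10, mR=-129/290
obs B: pose=(-8,-6,E) → sL=40/101, sR=40/149, mL=20/101, mR=-7020/15049
sensor matrix S = [[1/5, 10/29], [40/101, 40/149]]; det S = -36168/436421
solve [mL_A; mL_B] = S·[w00; w01] and [mR_A; mR_B] = S·[w10; w11]:
  w00 = 1/2, w01 = 0, w10 = -1/2, w11 = -1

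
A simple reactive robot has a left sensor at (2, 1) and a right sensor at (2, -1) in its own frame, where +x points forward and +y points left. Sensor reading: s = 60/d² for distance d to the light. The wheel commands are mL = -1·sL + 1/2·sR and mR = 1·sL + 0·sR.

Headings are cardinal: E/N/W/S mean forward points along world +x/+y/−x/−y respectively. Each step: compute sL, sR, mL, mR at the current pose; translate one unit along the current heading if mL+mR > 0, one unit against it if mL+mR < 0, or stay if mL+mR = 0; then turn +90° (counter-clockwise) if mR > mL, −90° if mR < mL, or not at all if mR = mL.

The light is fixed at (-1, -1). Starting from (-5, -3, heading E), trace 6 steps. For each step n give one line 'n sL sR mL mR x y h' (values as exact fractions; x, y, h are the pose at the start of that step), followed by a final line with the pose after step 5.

0 12 60/13 -126/13 12 -5 -3 E
1 15/4 15 15/4 15/4 -4 -3 N
2 60/17 12 42/17 60/17 -4 -2 N
3 30/13 30/13 -15/13 30/13 -4 -1 W
4 60/13 60/29 -1350/377 60/13 -5 -1 S
5 15 15/2 -45/4 15 -5 -2 E
final -4 -2 N

n=0: pose=(-5,-3,E); sL=12, sR=60/13; mL=-126/13, mR=12; mL+mR=30/13 → advance +1; mR−mL=282/13 → turn +1·90°
n=1: pose=(-4,-3,N); sL=15/4, sR=15; mL=15/4, mR=15/4; mL+mR=15/2 → advance +1; mR−mL=0 → turn +0·90°
n=2: pose=(-4,-2,N); sL=60/17, sR=12; mL=42/17, mR=60/17; mL+mR=6 → advance +1; mR−mL=18/17 → turn +1·90°
n=3: pose=(-4,-1,W); sL=30/13, sR=30/13; mL=-15/13, mR=30/13; mL+mR=15/13 → advance +1; mR−mL=45/13 → turn +1·90°
n=4: pose=(-5,-1,S); sL=60/13, sR=60/29; mL=-1350/377, mR=60/13; mL+mR=30/29 → advance +1; mR−mL=3090/377 → turn +1·90°
n=5: pose=(-5,-2,E); sL=15, sR=15/2; mL=-45/4, mR=15; mL+mR=15/4 → advance +1; mR−mL=105/4 → turn +1·90°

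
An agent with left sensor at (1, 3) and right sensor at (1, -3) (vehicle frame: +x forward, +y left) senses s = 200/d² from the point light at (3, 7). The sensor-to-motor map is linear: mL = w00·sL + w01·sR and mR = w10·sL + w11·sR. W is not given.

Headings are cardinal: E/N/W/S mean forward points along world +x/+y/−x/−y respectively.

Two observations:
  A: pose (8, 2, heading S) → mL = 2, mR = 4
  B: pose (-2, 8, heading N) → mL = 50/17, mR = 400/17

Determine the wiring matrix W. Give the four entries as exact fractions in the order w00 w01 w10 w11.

obs A: pose=(8,2,S) → sL=2, sR=5, mL=2, mR=4
obs B: pose=(-2,8,N) → sL=50/17, sR=25, mL=50/17, mR=400/17
sensor matrix S = [[2, 5], [50/17, 25]]; det S = 600/17
solve [mL_A; mL_B] = S·[w00; w01] and [mR_A; mR_B] = S·[w10; w11]:
  w00 = 1, w01 = 0, w10 = -1/2, w11 = 1

1 0 -1/2 1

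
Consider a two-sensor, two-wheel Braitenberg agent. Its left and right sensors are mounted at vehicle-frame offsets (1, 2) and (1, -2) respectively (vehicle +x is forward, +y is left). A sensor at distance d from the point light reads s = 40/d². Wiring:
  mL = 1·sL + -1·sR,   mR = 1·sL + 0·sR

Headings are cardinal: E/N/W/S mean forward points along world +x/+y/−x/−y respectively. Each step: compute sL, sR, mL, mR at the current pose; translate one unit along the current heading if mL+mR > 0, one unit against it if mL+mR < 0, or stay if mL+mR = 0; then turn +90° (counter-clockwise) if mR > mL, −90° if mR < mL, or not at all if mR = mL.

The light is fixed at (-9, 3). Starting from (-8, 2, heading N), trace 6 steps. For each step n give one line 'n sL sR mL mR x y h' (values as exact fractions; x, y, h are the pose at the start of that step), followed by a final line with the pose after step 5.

0 40 40/9 320/9 40 -8 2 N
1 10 10 0 10 -8 3 W
2 8 8 0 8 -9 3 S
3 20 4 16 20 -9 2 E
4 40 40/9 320/9 40 -8 2 N
5 10 10 0 10 -8 3 W
final -9 3 S

n=0: pose=(-8,2,N); sL=40, sR=40/9; mL=320/9, mR=40; mL+mR=680/9 → advance +1; mR−mL=40/9 → turn +1·90°
n=1: pose=(-8,3,W); sL=10, sR=10; mL=0, mR=10; mL+mR=10 → advance +1; mR−mL=10 → turn +1·90°
n=2: pose=(-9,3,S); sL=8, sR=8; mL=0, mR=8; mL+mR=8 → advance +1; mR−mL=8 → turn +1·90°
n=3: pose=(-9,2,E); sL=20, sR=4; mL=16, mR=20; mL+mR=36 → advance +1; mR−mL=4 → turn +1·90°
n=4: pose=(-8,2,N); sL=40, sR=40/9; mL=320/9, mR=40; mL+mR=680/9 → advance +1; mR−mL=40/9 → turn +1·90°
n=5: pose=(-8,3,W); sL=10, sR=10; mL=0, mR=10; mL+mR=10 → advance +1; mR−mL=10 → turn +1·90°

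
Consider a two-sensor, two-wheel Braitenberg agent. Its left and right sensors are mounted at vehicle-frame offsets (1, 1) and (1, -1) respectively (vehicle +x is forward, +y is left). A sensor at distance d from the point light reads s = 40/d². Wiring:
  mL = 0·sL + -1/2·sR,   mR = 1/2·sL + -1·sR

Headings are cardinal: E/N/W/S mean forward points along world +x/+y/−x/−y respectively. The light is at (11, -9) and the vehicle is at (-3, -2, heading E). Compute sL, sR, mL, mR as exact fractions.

40/233 8/41 -4/41 -1044/9553

left sensor world pos  = (-2, -1); dL² = 233
right sensor world pos = (-2, -3); dR² = 205
sL = 40/233 = 40/233
sR = 40/205 = 8/41
mL = 0·sL + -1/2·sR = -4/41
mR = 1/2·sL + -1·sR = -1044/9553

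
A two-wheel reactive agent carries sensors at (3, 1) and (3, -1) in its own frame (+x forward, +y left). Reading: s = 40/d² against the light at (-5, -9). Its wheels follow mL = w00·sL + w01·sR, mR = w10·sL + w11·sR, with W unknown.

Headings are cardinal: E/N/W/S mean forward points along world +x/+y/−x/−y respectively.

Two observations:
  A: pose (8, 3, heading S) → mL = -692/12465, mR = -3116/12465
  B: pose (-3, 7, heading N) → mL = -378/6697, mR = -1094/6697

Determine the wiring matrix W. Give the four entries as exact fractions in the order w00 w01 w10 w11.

-1 1/2 -1/2 -1

obs A: pose=(8,3,S) → sL=40/277, sR=8/45, mL=-692/12465, mR=-3116/12465
obs B: pose=(-3,7,N) → sL=20/181, sR=4/37, mL=-378/6697, mR=-1094/6697
sensor matrix S = [[40/277, 8/45], [20/181, 4/37]]; det S = -67328/16695621
solve [mL_A; mL_B] = S·[w00; w01] and [mR_A; mR_B] = S·[w10; w11]:
  w00 = -1, w01 = 1/2, w10 = -1/2, w11 = -1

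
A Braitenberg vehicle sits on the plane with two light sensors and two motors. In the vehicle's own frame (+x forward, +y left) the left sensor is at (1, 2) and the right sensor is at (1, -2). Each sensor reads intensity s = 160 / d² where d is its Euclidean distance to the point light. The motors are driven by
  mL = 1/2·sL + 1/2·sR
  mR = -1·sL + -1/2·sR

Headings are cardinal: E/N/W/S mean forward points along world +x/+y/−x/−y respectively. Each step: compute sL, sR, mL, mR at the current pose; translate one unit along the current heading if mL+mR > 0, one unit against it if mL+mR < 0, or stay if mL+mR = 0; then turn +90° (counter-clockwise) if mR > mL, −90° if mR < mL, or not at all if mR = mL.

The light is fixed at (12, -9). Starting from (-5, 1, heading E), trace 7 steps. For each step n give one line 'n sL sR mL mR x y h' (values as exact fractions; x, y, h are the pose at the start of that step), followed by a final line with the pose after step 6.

n=0: pose=(-5,1,E); sL=2/5, sR=1/2; mL=9/20, mR=-13/20; mL+mR=-1/5 → advance -1; mR−mL=-11/10 → turn -1·90°
n=1: pose=(-6,1,S); sL=160/337, sR=160/481; mL=65440/162097, mR=-103920/162097; mL+mR=-80/337 → advance -1; mR−mL=-169360/162097 → turn -1·90°
n=2: pose=(-6,2,W); sL=80/221, sR=16/53; mL=3888/11713, mR=-6008/11713; mL+mR=-40/221 → advance -1; mR−mL=-9896/11713 → turn -1·90°
n=3: pose=(-5,2,N); sL=32/101, sR=160/369; mL=13984/37269, mR=-19888/37269; mL+mR=-16/101 → advance -1; mR−mL=-33872/37269 → turn -1·90°
n=4: pose=(-5,1,E); sL=2/5, sR=1/2; mL=9/20, mR=-13/20; mL+mR=-1/5 → advance -1; mR−mL=-11/10 → turn -1·90°
n=5: pose=(-6,1,S); sL=160/337, sR=160/481; mL=65440/162097, mR=-103920/162097; mL+mR=-80/337 → advance -1; mR−mL=-169360/162097 → turn -1·90°
n=6: pose=(-6,2,W); sL=80/221, sR=16/53; mL=3888/11713, mR=-6008/11713; mL+mR=-40/221 → advance -1; mR−mL=-9896/11713 → turn -1·90°

0 2/5 1/2 9/20 -13/20 -5 1 E
1 160/337 160/481 65440/162097 -103920/162097 -6 1 S
2 80/221 16/53 3888/11713 -6008/11713 -6 2 W
3 32/101 160/369 13984/37269 -19888/37269 -5 2 N
4 2/5 1/2 9/20 -13/20 -5 1 E
5 160/337 160/481 65440/162097 -103920/162097 -6 1 S
6 80/221 16/53 3888/11713 -6008/11713 -6 2 W
final -5 2 N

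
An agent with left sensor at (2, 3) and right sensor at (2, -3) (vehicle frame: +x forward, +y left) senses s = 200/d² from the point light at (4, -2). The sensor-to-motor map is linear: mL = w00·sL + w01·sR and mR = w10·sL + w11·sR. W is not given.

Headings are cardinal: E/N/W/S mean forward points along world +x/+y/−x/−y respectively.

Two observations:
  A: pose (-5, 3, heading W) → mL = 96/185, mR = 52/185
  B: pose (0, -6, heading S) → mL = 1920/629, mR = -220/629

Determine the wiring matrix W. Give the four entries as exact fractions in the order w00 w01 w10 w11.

obs A: pose=(-5,3,W) → sL=8/5, sR=40/37, mL=96/185, mR=52/185
obs B: pose=(0,-6,S) → sL=200/37, sR=40/17, mL=1920/629, mR=-220/629
sensor matrix S = [[8/5, 40/37], [200/37, 40/17]]; det S = -48384/23273
solve [mL_A; mL_B] = S·[w00; w01] and [mR_A; mR_B] = S·[w10; w11]:
  w00 = 1, w01 = -1, w10 = -1/2, w11 = 1

1 -1 -1/2 1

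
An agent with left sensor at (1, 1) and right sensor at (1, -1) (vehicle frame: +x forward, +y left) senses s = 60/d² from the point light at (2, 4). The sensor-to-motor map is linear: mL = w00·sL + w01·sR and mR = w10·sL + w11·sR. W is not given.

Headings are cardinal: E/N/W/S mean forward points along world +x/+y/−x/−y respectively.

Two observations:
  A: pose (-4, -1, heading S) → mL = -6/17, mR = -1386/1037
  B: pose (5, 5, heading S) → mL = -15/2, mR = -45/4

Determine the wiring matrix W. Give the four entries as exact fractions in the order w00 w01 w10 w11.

0 -1/2 -1 -1/2

obs A: pose=(-4,-1,S) → sL=60/61, sR=12/17, mL=-6/17, mR=-1386/1037
obs B: pose=(5,5,S) → sL=15/4, sR=15, mL=-15/2, mR=-45/4
sensor matrix S = [[60/61, 12/17], [15/4, 15]]; det S = 12555/1037
solve [mL_A; mL_B] = S·[w00; w01] and [mR_A; mR_B] = S·[w10; w11]:
  w00 = 0, w01 = -1/2, w10 = -1, w11 = -1/2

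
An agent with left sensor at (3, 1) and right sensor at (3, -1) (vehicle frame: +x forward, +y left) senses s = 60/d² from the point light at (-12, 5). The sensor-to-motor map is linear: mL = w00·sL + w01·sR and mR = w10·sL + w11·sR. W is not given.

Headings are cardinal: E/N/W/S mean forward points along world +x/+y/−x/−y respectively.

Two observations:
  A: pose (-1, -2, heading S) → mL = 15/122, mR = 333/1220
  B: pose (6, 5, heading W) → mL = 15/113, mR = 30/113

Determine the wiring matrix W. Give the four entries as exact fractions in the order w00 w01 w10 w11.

1/2 0 1/2 1/2

obs A: pose=(-1,-2,S) → sL=15/61, sR=3/10, mL=15/122, mR=333/1220
obs B: pose=(6,5,W) → sL=30/113, sR=30/113, mL=15/113, mR=30/113
sensor matrix S = [[15/61, 3/10], [30/113, 30/113]]; det S = -99/6893
solve [mL_A; mL_B] = S·[w00; w01] and [mR_A; mR_B] = S·[w10; w11]:
  w00 = 1/2, w01 = 0, w10 = 1/2, w11 = 1/2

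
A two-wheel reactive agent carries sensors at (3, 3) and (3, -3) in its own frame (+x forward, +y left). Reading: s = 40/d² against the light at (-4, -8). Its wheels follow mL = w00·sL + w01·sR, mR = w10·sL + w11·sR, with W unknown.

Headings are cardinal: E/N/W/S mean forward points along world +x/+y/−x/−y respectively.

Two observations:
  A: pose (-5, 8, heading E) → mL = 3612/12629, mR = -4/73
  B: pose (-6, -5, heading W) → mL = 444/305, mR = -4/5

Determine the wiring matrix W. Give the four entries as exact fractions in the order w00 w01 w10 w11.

1/2 1 -1/2 0

obs A: pose=(-5,8,E) → sL=8/73, sR=40/173, mL=3612/12629, mR=-4/73
obs B: pose=(-6,-5,W) → sL=8/5, sR=40/61, mL=444/305, mR=-4/5
sensor matrix S = [[8/73, 40/173], [8/5, 40/61]]; det S = -229632/770369
solve [mL_A; mL_B] = S·[w00; w01] and [mR_A; mR_B] = S·[w10; w11]:
  w00 = 1/2, w01 = 1, w10 = -1/2, w11 = 0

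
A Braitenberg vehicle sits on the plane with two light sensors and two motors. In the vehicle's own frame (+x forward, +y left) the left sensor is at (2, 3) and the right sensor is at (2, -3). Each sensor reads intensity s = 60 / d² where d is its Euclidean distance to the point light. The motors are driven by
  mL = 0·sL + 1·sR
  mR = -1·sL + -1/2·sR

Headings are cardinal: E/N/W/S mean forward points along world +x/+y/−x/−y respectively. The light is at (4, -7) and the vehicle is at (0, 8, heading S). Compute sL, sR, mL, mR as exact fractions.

6/17 30/109 30/109 -909/1853

left sensor world pos  = (3, 6); dL² = 170
right sensor world pos = (-3, 6); dR² = 218
sL = 60/170 = 6/17
sR = 60/218 = 30/109
mL = 0·sL + 1·sR = 30/109
mR = -1·sL + -1/2·sR = -909/1853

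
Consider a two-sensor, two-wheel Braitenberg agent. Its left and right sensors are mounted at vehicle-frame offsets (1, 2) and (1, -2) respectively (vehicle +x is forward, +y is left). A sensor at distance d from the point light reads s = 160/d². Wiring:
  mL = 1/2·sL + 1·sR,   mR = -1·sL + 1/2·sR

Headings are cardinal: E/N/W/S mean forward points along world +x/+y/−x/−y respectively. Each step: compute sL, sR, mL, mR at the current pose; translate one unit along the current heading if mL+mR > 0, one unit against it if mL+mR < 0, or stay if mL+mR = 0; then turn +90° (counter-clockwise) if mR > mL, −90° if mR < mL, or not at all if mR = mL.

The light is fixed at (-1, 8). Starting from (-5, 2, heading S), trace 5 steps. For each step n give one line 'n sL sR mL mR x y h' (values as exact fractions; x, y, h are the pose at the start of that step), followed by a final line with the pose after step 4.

n=0: pose=(-5,2,S); sL=160/53, sR=32/17; mL=3056/901, mR=-1872/901; mL+mR=1184/901 → advance +1; mR−mL=-4928/901 → turn -1·90°
n=1: pose=(-5,1,W); sL=80/53, sR=16/5; mL=1048/265, mR=24/265; mL+mR=1072/265 → advance +1; mR−mL=-1024/265 → turn -1·90°
n=2: pose=(-6,1,N); sL=32/17, sR=32/9; mL=688/153, mR=-16/153; mL+mR=224/51 → advance +1; mR−mL=-704/153 → turn -1·90°
n=3: pose=(-6,2,E); sL=5, sR=2; mL=9/2, mR=-4; mL+mR=1/2 → advance +1; mR−mL=-17/2 → turn -1·90°
n=4: pose=(-5,2,S); sL=160/53, sR=32/17; mL=3056/901, mR=-1872/901; mL+mR=1184/901 → advance +1; mR−mL=-4928/901 → turn -1·90°

0 160/53 32/17 3056/901 -1872/901 -5 2 S
1 80/53 16/5 1048/265 24/265 -5 1 W
2 32/17 32/9 688/153 -16/153 -6 1 N
3 5 2 9/2 -4 -6 2 E
4 160/53 32/17 3056/901 -1872/901 -5 2 S
final -5 1 W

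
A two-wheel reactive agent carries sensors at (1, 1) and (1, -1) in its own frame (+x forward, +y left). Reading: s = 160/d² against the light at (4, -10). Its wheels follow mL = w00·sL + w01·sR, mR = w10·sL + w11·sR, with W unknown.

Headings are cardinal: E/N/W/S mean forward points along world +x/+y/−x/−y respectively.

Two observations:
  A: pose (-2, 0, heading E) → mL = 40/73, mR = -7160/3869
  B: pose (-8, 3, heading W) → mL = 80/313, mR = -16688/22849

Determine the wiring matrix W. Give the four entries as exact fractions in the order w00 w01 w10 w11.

obs A: pose=(-2,0,E) → sL=80/73, sR=80/53, mL=40/73, mR=-7160/3869
obs B: pose=(-8,3,W) → sL=160/313, sR=32/73, mL=80/313, mR=-16688/22849
sensor matrix S = [[80/73, 80/53], [160/313, 32/73]]; det S = -25743360/88402781
solve [mL_A; mL_B] = S·[w00; w01] and [mR_A; mR_B] = S·[w10; w11]:
  w00 = 1/2, w01 = 0, w10 = -1, w11 = -1/2

1/2 0 -1 -1/2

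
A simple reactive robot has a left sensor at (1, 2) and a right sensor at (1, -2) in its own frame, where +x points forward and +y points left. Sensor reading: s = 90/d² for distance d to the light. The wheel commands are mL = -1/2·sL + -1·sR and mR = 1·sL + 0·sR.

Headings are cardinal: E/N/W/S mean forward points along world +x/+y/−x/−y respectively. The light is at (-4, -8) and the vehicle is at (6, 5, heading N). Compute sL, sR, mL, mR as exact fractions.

9/26 9/34 -387/884 9/26

left sensor world pos  = (4, 6); dL² = 260
right sensor world pos = (8, 6); dR² = 340
sL = 90/260 = 9/26
sR = 90/340 = 9/34
mL = -1/2·sL + -1·sR = -387/884
mR = 1·sL + 0·sR = 9/26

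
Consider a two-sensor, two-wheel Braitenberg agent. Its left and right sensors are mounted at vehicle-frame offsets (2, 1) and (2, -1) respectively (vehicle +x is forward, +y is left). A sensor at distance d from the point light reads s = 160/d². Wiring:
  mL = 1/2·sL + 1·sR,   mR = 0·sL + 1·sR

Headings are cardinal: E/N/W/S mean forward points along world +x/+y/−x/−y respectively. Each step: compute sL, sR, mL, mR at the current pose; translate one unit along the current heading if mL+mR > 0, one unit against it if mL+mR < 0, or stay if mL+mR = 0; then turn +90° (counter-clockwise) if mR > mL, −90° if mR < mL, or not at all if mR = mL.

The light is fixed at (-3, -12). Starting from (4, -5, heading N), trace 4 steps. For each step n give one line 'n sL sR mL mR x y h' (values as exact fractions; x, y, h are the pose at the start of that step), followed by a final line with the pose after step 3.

0 160/117 32/29 6064/3393 32/29 4 -5 N
1 80/81 16/13 1816/1053 16/13 4 -4 E
2 160/117 32/17 5104/1989 32/17 5 -4 S
3 20/9 8/5 122/45 8/5 5 -5 W
final 4 -5 N

n=0: pose=(4,-5,N); sL=160/117, sR=32/29; mL=6064/3393, mR=32/29; mL+mR=9808/3393 → advance +1; mR−mL=-80/117 → turn -1·90°
n=1: pose=(4,-4,E); sL=80/81, sR=16/13; mL=1816/1053, mR=16/13; mL+mR=3112/1053 → advance +1; mR−mL=-40/81 → turn -1·90°
n=2: pose=(5,-4,S); sL=160/117, sR=32/17; mL=5104/1989, mR=32/17; mL+mR=8848/1989 → advance +1; mR−mL=-80/117 → turn -1·90°
n=3: pose=(5,-5,W); sL=20/9, sR=8/5; mL=122/45, mR=8/5; mL+mR=194/45 → advance +1; mR−mL=-10/9 → turn -1·90°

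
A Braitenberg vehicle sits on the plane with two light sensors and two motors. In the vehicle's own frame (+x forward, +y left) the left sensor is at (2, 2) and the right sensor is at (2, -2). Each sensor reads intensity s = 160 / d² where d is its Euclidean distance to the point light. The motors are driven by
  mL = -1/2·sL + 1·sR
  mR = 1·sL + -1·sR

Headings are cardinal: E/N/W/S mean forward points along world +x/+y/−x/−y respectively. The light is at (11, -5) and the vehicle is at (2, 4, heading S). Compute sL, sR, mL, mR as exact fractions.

80/49 16/17 104/833 576/833

left sensor world pos  = (4, 2); dL² = 98
right sensor world pos = (0, 2); dR² = 170
sL = 160/98 = 80/49
sR = 160/170 = 16/17
mL = -1/2·sL + 1·sR = 104/833
mR = 1·sL + -1·sR = 576/833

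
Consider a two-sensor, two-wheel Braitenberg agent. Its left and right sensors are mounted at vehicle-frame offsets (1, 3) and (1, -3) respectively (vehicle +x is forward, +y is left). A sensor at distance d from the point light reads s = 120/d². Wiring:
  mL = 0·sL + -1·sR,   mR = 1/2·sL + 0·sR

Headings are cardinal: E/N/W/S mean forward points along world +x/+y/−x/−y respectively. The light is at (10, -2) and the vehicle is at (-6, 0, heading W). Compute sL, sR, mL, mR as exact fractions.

left sensor world pos  = (-7, -3); dL² = 290
right sensor world pos = (-7, 3); dR² = 314
sL = 120/290 = 12/29
sR = 120/314 = 60/157
mL = 0·sL + -1·sR = -60/157
mR = 1/2·sL + 0·sR = 6/29

12/29 60/157 -60/157 6/29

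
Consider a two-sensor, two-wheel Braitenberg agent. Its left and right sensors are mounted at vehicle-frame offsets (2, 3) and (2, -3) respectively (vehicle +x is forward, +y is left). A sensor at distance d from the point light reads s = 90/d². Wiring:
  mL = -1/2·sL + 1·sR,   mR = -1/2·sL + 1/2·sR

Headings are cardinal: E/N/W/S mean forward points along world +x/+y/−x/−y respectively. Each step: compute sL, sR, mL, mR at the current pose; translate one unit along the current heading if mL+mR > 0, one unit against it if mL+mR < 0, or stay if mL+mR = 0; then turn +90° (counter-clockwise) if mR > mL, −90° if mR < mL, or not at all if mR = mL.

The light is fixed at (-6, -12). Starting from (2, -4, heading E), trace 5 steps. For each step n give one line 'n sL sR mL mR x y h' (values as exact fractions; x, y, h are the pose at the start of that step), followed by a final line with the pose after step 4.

0 90/221 18/25 2853/5525 864/5525 2 -4 E
1 1/2 5/4 1 3/8 3 -4 S
2 18/13 90/149 -171/1937 -756/1937 3 -5 W
3 9/13 9/25 9/650 -54/325 4 -5 N
4 2/5 10/17 33/85 8/85 4 -6 E
final 5 -6 S

n=0: pose=(2,-4,E); sL=90/221, sR=18/25; mL=2853/5525, mR=864/5525; mL+mR=3717/5525 → advance +1; mR−mL=-9/25 → turn -1·90°
n=1: pose=(3,-4,S); sL=1/2, sR=5/4; mL=1, mR=3/8; mL+mR=11/8 → advance +1; mR−mL=-5/8 → turn -1·90°
n=2: pose=(3,-5,W); sL=18/13, sR=90/149; mL=-171/1937, mR=-756/1937; mL+mR=-927/1937 → advance -1; mR−mL=-45/149 → turn -1·90°
n=3: pose=(4,-5,N); sL=9/13, sR=9/25; mL=9/650, mR=-54/325; mL+mR=-99/650 → advance -1; mR−mL=-9/50 → turn -1·90°
n=4: pose=(4,-6,E); sL=2/5, sR=10/17; mL=33/85, mR=8/85; mL+mR=41/85 → advance +1; mR−mL=-5/17 → turn -1·90°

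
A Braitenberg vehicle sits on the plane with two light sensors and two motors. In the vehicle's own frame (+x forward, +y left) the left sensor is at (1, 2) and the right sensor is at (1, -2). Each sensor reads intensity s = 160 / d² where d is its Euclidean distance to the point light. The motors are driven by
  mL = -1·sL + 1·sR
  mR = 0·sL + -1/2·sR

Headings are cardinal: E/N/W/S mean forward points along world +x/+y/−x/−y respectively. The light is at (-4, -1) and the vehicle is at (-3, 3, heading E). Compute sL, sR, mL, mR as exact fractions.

4 20 16 -10

left sensor world pos  = (-2, 5); dL² = 40
right sensor world pos = (-2, 1); dR² = 8
sL = 160/40 = 4
sR = 160/8 = 20
mL = -1·sL + 1·sR = 16
mR = 0·sL + -1/2·sR = -10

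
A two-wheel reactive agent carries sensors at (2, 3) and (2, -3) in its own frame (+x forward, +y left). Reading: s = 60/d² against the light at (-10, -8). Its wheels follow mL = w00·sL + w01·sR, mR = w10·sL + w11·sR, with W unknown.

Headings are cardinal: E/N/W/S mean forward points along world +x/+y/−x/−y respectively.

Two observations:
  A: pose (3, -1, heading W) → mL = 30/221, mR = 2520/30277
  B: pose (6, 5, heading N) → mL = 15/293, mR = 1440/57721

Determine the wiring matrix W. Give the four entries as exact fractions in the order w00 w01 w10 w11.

obs A: pose=(3,-1,W) → sL=60/137, sR=60/221, mL=30/221, mR=2520/30277
obs B: pose=(6,5,N) → sL=30/197, sR=30/293, mL=15/293, mR=1440/57721
sensor matrix S = [[60/137, 60/221], [30/197, 30/293]]; det S = 6112800/1747618717
solve [mL_A; mL_B] = S·[w00; w01] and [mR_A; mR_B] = S·[w10; w11]:
  w00 = 0, w01 = 1/2, w10 = 1/2, w11 = -1/2

0 1/2 1/2 -1/2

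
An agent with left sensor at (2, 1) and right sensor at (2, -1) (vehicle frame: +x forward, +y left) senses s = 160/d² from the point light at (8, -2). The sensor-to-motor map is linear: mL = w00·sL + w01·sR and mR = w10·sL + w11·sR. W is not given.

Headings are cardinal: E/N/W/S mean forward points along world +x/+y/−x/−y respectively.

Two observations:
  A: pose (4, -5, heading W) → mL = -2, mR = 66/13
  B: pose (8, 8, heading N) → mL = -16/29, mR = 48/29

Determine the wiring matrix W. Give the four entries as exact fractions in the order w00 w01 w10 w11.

0 -1/2 1 1/2

obs A: pose=(4,-5,W) → sL=40/13, sR=4, mL=-2, mR=66/13
obs B: pose=(8,8,N) → sL=32/29, sR=32/29, mL=-16/29, mR=48/29
sensor matrix S = [[40/13, 4], [32/29, 32/29]]; det S = -384/377
solve [mL_A; mL_B] = S·[w00; w01] and [mR_A; mR_B] = S·[w10; w11]:
  w00 = 0, w01 = -1/2, w10 = 1, w11 = 1/2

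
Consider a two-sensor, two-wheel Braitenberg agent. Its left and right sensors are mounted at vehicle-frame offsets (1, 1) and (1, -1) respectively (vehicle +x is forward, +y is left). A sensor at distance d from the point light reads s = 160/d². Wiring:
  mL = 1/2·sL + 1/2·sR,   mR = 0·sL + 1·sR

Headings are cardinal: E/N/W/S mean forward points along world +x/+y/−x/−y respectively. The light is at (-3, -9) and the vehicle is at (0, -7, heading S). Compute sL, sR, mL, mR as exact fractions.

160/17 32 352/17 32

left sensor world pos  = (1, -8); dL² = 17
right sensor world pos = (-1, -8); dR² = 5
sL = 160/17 = 160/17
sR = 160/5 = 32
mL = 1/2·sL + 1/2·sR = 352/17
mR = 0·sL + 1·sR = 32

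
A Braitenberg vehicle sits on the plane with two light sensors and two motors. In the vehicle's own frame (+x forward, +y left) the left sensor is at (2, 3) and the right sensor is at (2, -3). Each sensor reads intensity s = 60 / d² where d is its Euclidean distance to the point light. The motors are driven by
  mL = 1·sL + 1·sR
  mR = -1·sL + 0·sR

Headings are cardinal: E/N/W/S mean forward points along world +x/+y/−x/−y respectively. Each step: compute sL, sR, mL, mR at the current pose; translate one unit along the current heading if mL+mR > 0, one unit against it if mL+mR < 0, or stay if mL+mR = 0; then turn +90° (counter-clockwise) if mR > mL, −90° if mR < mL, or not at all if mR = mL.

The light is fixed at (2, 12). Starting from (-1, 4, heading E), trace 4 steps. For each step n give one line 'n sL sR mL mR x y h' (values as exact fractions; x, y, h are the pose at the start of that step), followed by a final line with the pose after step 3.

0 30/13 30/61 2220/793 -30/13 -1 4 E
1 60/101 12/25 2712/2525 -60/101 0 4 S
2 3/8 15/13 159/104 -3/8 0 3 W
3 12/17 60/49 1608/833 -12/17 -1 3 N
final -1 4 E

n=0: pose=(-1,4,E); sL=30/13, sR=30/61; mL=2220/793, mR=-30/13; mL+mR=30/61 → advance +1; mR−mL=-4050/793 → turn -1·90°
n=1: pose=(0,4,S); sL=60/101, sR=12/25; mL=2712/2525, mR=-60/101; mL+mR=12/25 → advance +1; mR−mL=-4212/2525 → turn -1·90°
n=2: pose=(0,3,W); sL=3/8, sR=15/13; mL=159/104, mR=-3/8; mL+mR=15/13 → advance +1; mR−mL=-99/52 → turn -1·90°
n=3: pose=(-1,3,N); sL=12/17, sR=60/49; mL=1608/833, mR=-12/17; mL+mR=60/49 → advance +1; mR−mL=-2196/833 → turn -1·90°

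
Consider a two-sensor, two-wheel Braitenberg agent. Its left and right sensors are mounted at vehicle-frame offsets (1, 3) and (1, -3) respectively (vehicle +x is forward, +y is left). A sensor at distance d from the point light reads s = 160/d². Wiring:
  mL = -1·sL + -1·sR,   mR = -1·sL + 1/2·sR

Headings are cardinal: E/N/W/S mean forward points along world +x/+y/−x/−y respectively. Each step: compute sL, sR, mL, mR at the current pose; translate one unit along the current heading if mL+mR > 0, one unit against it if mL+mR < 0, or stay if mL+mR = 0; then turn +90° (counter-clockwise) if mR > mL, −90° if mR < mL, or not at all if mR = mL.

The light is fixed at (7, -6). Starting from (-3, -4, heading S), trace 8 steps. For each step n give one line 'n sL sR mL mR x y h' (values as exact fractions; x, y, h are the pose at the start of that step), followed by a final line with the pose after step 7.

0 16/5 16/17 -352/85 -232/85 -3 -4 S
1 160/117 160/81 -3520/1053 -400/1053 -3 -3 E
2 40/53 2 -146/53 13/53 -4 -3 N
3 32/29 160/169 -10048/4901 -3088/4901 -4 -4 W
4 16/5 16/17 -352/85 -232/85 -3 -4 S
5 160/117 160/81 -3520/1053 -400/1053 -3 -3 E
6 40/53 2 -146/53 13/53 -4 -3 N
7 32/29 160/169 -10048/4901 -3088/4901 -4 -4 W
final -3 -4 S

n=0: pose=(-3,-4,S); sL=16/5, sR=16/17; mL=-352/85, mR=-232/85; mL+mR=-584/85 → advance -1; mR−mL=24/17 → turn +1·90°
n=1: pose=(-3,-3,E); sL=160/117, sR=160/81; mL=-3520/1053, mR=-400/1053; mL+mR=-3920/1053 → advance -1; mR−mL=80/27 → turn +1·90°
n=2: pose=(-4,-3,N); sL=40/53, sR=2; mL=-146/53, mR=13/53; mL+mR=-133/53 → advance -1; mR−mL=3 → turn +1·90°
n=3: pose=(-4,-4,W); sL=32/29, sR=160/169; mL=-10048/4901, mR=-3088/4901; mL+mR=-13136/4901 → advance -1; mR−mL=240/169 → turn +1·90°
n=4: pose=(-3,-4,S); sL=16/5, sR=16/17; mL=-352/85, mR=-232/85; mL+mR=-584/85 → advance -1; mR−mL=24/17 → turn +1·90°
n=5: pose=(-3,-3,E); sL=160/117, sR=160/81; mL=-3520/1053, mR=-400/1053; mL+mR=-3920/1053 → advance -1; mR−mL=80/27 → turn +1·90°
n=6: pose=(-4,-3,N); sL=40/53, sR=2; mL=-146/53, mR=13/53; mL+mR=-133/53 → advance -1; mR−mL=3 → turn +1·90°
n=7: pose=(-4,-4,W); sL=32/29, sR=160/169; mL=-10048/4901, mR=-3088/4901; mL+mR=-13136/4901 → advance -1; mR−mL=240/169 → turn +1·90°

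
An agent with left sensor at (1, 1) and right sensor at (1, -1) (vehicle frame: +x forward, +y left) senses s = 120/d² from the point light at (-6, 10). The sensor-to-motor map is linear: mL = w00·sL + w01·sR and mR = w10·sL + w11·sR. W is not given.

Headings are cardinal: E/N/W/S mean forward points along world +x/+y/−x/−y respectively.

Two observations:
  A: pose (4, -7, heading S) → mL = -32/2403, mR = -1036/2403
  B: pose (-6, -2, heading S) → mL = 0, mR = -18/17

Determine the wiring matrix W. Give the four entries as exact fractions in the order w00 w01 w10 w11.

obs A: pose=(4,-7,S) → sL=24/89, sR=8/27, mL=-32/2403, mR=-1036/2403
obs B: pose=(-6,-2,S) → sL=12/17, sR=12/17, mL=0, mR=-18/17
sensor matrix S = [[24/89, 8/27], [12/17, 12/17]]; det S = -256/13617
solve [mL_A; mL_B] = S·[w00; w01] and [mR_A; mR_B] = S·[w10; w11]:
  w00 = 1/2, w01 = -1/2, w10 = -1/2, w11 = -1

1/2 -1/2 -1/2 -1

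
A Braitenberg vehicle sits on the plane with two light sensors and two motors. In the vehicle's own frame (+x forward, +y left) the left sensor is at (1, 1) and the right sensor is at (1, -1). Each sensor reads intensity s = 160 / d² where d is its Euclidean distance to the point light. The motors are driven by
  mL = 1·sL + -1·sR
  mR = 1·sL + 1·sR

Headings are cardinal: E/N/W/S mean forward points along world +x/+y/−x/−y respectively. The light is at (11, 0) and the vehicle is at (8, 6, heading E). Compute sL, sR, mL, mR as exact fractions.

left sensor world pos  = (9, 7); dL² = 53
right sensor world pos = (9, 5); dR² = 29
sL = 160/53 = 160/53
sR = 160/29 = 160/29
mL = 1·sL + -1·sR = -3840/1537
mR = 1·sL + 1·sR = 13120/1537

160/53 160/29 -3840/1537 13120/1537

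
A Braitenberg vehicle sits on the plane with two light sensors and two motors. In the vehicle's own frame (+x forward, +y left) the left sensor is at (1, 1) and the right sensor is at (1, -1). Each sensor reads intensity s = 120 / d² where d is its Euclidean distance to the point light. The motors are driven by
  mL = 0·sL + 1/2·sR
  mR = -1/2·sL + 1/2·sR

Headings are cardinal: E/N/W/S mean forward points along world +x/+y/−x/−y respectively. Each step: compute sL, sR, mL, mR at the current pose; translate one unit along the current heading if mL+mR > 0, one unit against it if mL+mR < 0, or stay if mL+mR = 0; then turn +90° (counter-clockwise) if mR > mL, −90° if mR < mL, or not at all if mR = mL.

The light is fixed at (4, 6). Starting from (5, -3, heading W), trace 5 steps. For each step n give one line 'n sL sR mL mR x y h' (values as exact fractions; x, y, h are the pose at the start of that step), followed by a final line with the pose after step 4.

0 6/5 15/8 15/16 27/80 5 -3 W
1 24/13 24/13 12/13 0 4 -3 N
2 12/5 60/41 30/41 -96/205 4 -2 E
3 24/17 40/27 20/27 16/459 5 -2 S
4 6/5 15/8 15/16 27/80 5 -3 W
final 4 -3 N

n=0: pose=(5,-3,W); sL=6/5, sR=15/8; mL=15/16, mR=27/80; mL+mR=51/40 → advance +1; mR−mL=-3/5 → turn -1·90°
n=1: pose=(4,-3,N); sL=24/13, sR=24/13; mL=12/13, mR=0; mL+mR=12/13 → advance +1; mR−mL=-12/13 → turn -1·90°
n=2: pose=(4,-2,E); sL=12/5, sR=60/41; mL=30/41, mR=-96/205; mL+mR=54/205 → advance +1; mR−mL=-6/5 → turn -1·90°
n=3: pose=(5,-2,S); sL=24/17, sR=40/27; mL=20/27, mR=16/459; mL+mR=356/459 → advance +1; mR−mL=-12/17 → turn -1·90°
n=4: pose=(5,-3,W); sL=6/5, sR=15/8; mL=15/16, mR=27/80; mL+mR=51/40 → advance +1; mR−mL=-3/5 → turn -1·90°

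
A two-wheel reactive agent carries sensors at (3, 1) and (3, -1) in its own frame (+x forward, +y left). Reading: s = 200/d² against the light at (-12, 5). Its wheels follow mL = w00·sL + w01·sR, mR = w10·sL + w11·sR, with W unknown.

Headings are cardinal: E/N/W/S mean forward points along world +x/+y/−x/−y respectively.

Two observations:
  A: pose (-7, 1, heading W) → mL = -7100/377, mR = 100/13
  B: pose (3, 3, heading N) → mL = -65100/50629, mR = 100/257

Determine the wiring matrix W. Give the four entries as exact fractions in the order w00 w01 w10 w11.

-1/2 -1 0 1/2

obs A: pose=(-7,1,W) → sL=200/29, sR=200/13, mL=-7100/377, mR=100/13
obs B: pose=(3,3,N) → sL=200/197, sR=200/257, mL=-65100/50629, mR=100/257
sensor matrix S = [[200/29, 200/13], [200/197, 200/257]]; det S = -195680000/19087133
solve [mL_A; mL_B] = S·[w00; w01] and [mR_A; mR_B] = S·[w10; w11]:
  w00 = -1/2, w01 = -1, w10 = 0, w11 = 1/2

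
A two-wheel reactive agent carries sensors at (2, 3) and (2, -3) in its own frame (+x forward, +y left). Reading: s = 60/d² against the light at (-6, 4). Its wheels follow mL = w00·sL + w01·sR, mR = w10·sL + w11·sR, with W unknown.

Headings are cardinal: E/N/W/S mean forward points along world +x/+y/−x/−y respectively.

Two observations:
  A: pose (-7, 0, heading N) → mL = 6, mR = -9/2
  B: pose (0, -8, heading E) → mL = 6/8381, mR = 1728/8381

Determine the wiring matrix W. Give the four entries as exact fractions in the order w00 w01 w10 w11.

-1/2 1 1 -1

obs A: pose=(-7,0,N) → sL=3, sR=15/2, mL=6, mR=-9/2
obs B: pose=(0,-8,E) → sL=12/29, sR=60/289, mL=6/8381, mR=1728/8381
sensor matrix S = [[3, 15/2], [12/29, 60/289]]; det S = -20790/8381
solve [mL_A; mL_B] = S·[w00; w01] and [mR_A; mR_B] = S·[w10; w11]:
  w00 = -1/2, w01 = 1, w10 = 1, w11 = -1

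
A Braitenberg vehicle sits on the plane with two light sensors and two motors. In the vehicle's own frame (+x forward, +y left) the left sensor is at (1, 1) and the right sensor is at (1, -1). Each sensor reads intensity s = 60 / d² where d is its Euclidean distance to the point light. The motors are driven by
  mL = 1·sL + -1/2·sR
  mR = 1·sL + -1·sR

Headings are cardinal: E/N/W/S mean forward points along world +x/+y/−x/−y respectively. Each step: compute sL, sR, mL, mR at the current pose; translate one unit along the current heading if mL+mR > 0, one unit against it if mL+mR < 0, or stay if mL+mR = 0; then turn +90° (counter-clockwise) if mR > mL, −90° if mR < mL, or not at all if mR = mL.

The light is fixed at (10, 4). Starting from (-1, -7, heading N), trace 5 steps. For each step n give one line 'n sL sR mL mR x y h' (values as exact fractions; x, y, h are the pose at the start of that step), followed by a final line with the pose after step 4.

n=0: pose=(-1,-7,N); sL=15/61, sR=3/10; mL=117/1220, mR=-33/610; mL+mR=51/1220 → advance +1; mR−mL=-3/20 → turn -1·90°
n=1: pose=(-1,-6,E); sL=60/181, sR=60/221; mL=7830/40001, mR=2400/40001; mL+mR=10230/40001 → advance +1; mR−mL=-30/221 → turn -1·90°
n=2: pose=(0,-6,S); sL=30/101, sR=30/121; mL=2115/12221, mR=600/12221; mL+mR=2715/12221 → advance +1; mR−mL=-15/121 → turn -1·90°
n=3: pose=(0,-7,W); sL=12/53, sR=60/221; mL=1062/11713, mR=-528/11713; mL+mR=534/11713 → advance +1; mR−mL=-30/221 → turn -1·90°
n=4: pose=(-1,-7,N); sL=15/61, sR=3/10; mL=117/1220, mR=-33/610; mL+mR=51/1220 → advance +1; mR−mL=-3/20 → turn -1·90°

0 15/61 3/10 117/1220 -33/610 -1 -7 N
1 60/181 60/221 7830/40001 2400/40001 -1 -6 E
2 30/101 30/121 2115/12221 600/12221 0 -6 S
3 12/53 60/221 1062/11713 -528/11713 0 -7 W
4 15/61 3/10 117/1220 -33/610 -1 -7 N
final -1 -6 E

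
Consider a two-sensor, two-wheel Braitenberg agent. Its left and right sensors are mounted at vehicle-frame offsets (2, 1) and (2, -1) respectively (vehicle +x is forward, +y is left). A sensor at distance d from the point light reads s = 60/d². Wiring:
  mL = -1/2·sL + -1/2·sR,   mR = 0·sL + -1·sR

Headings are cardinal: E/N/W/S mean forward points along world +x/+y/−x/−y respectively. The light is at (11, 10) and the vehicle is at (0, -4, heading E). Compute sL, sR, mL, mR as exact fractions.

6/25 10/51 -278/1275 -10/51

left sensor world pos  = (2, -3); dL² = 250
right sensor world pos = (2, -5); dR² = 306
sL = 60/250 = 6/25
sR = 60/306 = 10/51
mL = -1/2·sL + -1/2·sR = -278/1275
mR = 0·sL + -1·sR = -10/51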